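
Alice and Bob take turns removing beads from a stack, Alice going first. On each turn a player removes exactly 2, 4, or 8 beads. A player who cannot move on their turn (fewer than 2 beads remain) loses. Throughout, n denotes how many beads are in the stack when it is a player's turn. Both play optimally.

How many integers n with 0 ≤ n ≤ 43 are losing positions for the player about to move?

16

Label each position W (a win for the player to move) or L (a loss). A position with no legal move is L; any other position is W exactly when some move reaches an L, and L when every move reaches a W.
n=0: no move → L
n=1: no move → L
n=2: →0(L), so W
n=3: →1(L), so W
n=4: →0(L), so W
n=5: →1(L), so W
n=6: →4(W), 2(W) — all W, so L
n=7: →5(W), 3(W) — all W, so L
n=8: →6(L), so W
n=9: →7(L), so W
n=10: →6(L), so W
n=11: →7(L), so W
n=12: →10(W), 8(W), 4(W) — all W, so L
n=13: →11(W), 9(W), 5(W) — all W, so L
n=14: →12(L), so W
n=15: →13(L), so W
n=16: →12(L), so W
n=17: →13(L), so W
n=18: →16(W), 14(W), 10(W) — all W, so L
n=19: →17(W), 15(W), 11(W) — all W, so L
n=20: →18(L), so W
n=21: →19(L), so W
n=22: →18(L), so W
n=23: →19(L), so W
n=24: →22(W), 20(W), 16(W) — all W, so L
n=25: →23(W), 21(W), 17(W) — all W, so L
n=26: →24(L), so W
n=27: →25(L), so W
n=28: →24(L), so W
n=29: →25(L), so W
n=30: →28(W), 26(W), 22(W) — all W, so L
n=31: →29(W), 27(W), 23(W) — all W, so L
n=32: →30(L), so W
n=33: →31(L), so W
n=34: →30(L), so W
n=35: →31(L), so W
n=36: →34(W), 32(W), 28(W) — all W, so L
n=37: →35(W), 33(W), 29(W) — all W, so L
n=38: →36(L), so W
n=39: →37(L), so W
n=40: →36(L), so W
n=41: →37(L), so W
n=42: →40(W), 38(W), 34(W) — all W, so L
n=43: →41(W), 39(W), 35(W) — all W, so L
L entries with 0 ≤ n ≤ 43: n = 0, 1, 6, 7, 12, 13, 18, 19, 24, 25, 30, 31, 36, 37, 42, 43; that makes 16.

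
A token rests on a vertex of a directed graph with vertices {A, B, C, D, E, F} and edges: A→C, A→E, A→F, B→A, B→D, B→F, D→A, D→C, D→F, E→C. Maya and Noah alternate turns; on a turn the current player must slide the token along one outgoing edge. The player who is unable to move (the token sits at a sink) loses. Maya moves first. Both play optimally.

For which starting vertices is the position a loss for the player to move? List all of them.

C, F

Label each position W (a win for the player to move) or L (a loss). A position with no legal move is L; any other position is W exactly when some move reaches an L, and L when every move reaches a W.
Every edge goes from a vertex to one that appears earlier in the order F, C, E, A, D, B, so processing vertices in that order labels each vertex after all of its successors.
F: no outgoing edge → L
C: no outgoing edge → L
E: W (go to C, an L position)
A: W (go to C, an L position)
D: W (go to C, an L position)
B: W (go to F, an L position)
Reading off the rows marked L gives the requested list; there are 2 such vertices.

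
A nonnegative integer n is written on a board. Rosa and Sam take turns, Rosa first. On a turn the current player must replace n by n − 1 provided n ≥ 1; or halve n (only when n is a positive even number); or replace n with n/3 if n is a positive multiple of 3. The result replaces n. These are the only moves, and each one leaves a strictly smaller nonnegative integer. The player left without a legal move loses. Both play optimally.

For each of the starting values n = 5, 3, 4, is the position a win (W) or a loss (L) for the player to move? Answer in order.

5: L, 3: W, 4: W

Compute win/loss labels from the base case upward. A position with no move is L. Any other position is W if it can reach an L in one move, else L.
n=0: no move → L
n=1: reaches L-position 0 → W
n=2: only reaches 1(W), which is W → L
n=3: reaches L-position 2 → W
n=4: reaches L-position 2 → W
n=5: only reaches 4(W), which is W → L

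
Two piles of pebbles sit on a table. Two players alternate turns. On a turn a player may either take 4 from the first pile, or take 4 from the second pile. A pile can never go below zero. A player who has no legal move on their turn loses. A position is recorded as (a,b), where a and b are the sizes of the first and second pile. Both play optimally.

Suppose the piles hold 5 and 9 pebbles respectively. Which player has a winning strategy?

The first player wins.

Work bottom-up. With no move the player to move loses. Otherwise the position is W if at least one move leads to an L position for the opponent, and L if every move leads to a W.
No move ever increases a pile, so every position that can arise here has a ≤ 5 and b ≤ 9; it is enough to label the cells with 0 ≤ a ≤ 5 and 0 ≤ b ≤ 9.
Every move lowers a or b (never raises either), so fill the grid row by row in increasing a, and left to right within a row: each cell's successors are then already labelled.
      b=0  b=1  b=2  b=3  b=4  b=5  b=6  b=7  b=8  b=9
a=0:    L    L    L    L    W    W    W    W    L    L
a=1:    L    L    L    L    W    W    W    W    L    L
a=2:    L    L    L    L    W    W    W    W    L    L
a=3:    L    L    L    L    W    W    W    W    L    L
a=4:    W    W    W    W    L    L    L    L    W    W
a=5:    W    W    W    W    L    L    L    L    W    W
Cells with no legal move (terminal, hence L): (0,0), (0,1), (0,2), (0,3), (1,0), (1,1), (1,2), (1,3), (2,0), (2,1), (2,2), (2,3), (3,0), (3,1), (3,2), (3,3).
The remaining L cells, each justified by listing all of its moves:
(0,8): the only move is to (0,4)(W), a W ⇒ L
(0,9): the only move is to (0,5)(W), a W ⇒ L
(1,8): the only move is to (1,4)(W), a W ⇒ L
(1,9): the only move is to (1,5)(W), a W ⇒ L
(2,8): the only move is to (2,4)(W), a W ⇒ L
(2,9): the only move is to (2,5)(W), a W ⇒ L
(3,8): the only move is to (3,4)(W), a W ⇒ L
(3,9): the only move is to (3,5)(W), a W ⇒ L
(4,4): moves to (0,4)(W), (4,0)(W); every one is W ⇒ L
(4,5): moves to (0,5)(W), (4,1)(W); every one is W ⇒ L
(4,6): moves to (0,6)(W), (4,2)(W); every one is W ⇒ L
(4,7): moves to (0,7)(W), (4,3)(W); every one is W ⇒ L
(5,4): moves to (1,4)(W), (5,0)(W); every one is W ⇒ L
(5,5): moves to (1,5)(W), (5,1)(W); every one is W ⇒ L
(5,6): moves to (1,6)(W), (5,2)(W); every one is W ⇒ L
(5,7): moves to (1,7)(W), (5,3)(W); every one is W ⇒ L
Every other cell has at least one move into one of the L cells above, so it is W.
From (5,9) the player to move can move to (1,9), reaching an L position.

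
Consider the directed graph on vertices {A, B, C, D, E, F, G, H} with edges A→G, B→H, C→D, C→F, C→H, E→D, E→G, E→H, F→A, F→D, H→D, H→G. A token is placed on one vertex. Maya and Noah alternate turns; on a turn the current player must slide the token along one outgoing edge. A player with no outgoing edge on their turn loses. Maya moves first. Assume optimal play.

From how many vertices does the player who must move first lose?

Work bottom-up. With no move the player to move loses. Otherwise the position is W if at least one move leads to an L position for the opponent, and L if every move leads to a W.
Every edge goes from a vertex to one that appears earlier in the order G, D, A, F, H, C, E, B, so processing vertices in that order labels each vertex after all of its successors.
G: no outgoing edge → L
D: no outgoing edge → L
A: reaches L-position G → W
F: reaches L-position D → W
H: reaches L-position D → W
C: reaches L-position D → W
E: reaches L-position D → W
B: only reaches H(W), which is W → L
The L vertices are B, D, G; that is 3 in all.

3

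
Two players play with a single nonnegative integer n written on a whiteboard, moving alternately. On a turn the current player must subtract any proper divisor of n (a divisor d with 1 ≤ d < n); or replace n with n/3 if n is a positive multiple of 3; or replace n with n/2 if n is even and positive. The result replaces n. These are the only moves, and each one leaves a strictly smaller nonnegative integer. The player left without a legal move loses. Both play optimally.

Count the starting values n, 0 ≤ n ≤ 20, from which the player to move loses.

Compute win/loss labels from the base case upward. A position with no move is L. Any other position is W if it can reach an L in one move, else L.
n=0: no move → L
n=1: no move → L
n=2: →1(L), so W
n=3: →1(L), so W
n=4: →2(W), 3(W) — all W, so L
n=5: →4(L), so W
n=6: →4(L), so W
n=7: →6(W) only, which is W, so L
n=8: →4(L), so W
n=9: →3(W), 6(W), 8(W) — all W, so L
n=10: →9(L), so W
n=11: →10(W) only, which is W, so L
n=12: →4(L), so W
n=13: →12(W) only, which is W, so L
n=14: →7(L), so W
n=15: →5(W), 10(W), 12(W), 14(W) — all W, so L
n=16: →15(L), so W
n=17: →16(W) only, which is W, so L
n=18: →9(L), so W
n=19: →18(W) only, which is W, so L
n=20: →15(L), so W
L entries with 0 ≤ n ≤ 20: n = 0, 1, 4, 7, 9, 11, 13, 15, 17, 19; that makes 10.

10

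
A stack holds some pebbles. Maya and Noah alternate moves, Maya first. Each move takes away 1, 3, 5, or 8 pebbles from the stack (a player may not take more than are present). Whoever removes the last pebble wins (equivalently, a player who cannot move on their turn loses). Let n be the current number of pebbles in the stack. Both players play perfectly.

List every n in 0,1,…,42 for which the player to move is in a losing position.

Classify positions by backward induction: terminal positions (no move available) are L. From any other position, the mover wins iff some move reaches an L.
n=0: no move → L
n=1: →0(L), so W
n=2: →1(W) only, which is W, so L
n=3: →2(L), so W
n=4: →3(W), 1(W) — all W, so L
n=5: →4(L), so W
n=6: →5(W), 3(W), 1(W) — all W, so L
n=7: →6(L), so W
n=8: →0(L), so W
n=9: →6(L), so W
n=10: →2(L), so W
n=11: →6(L), so W
n=12: →4(L), so W
n=13: →12(W), 10(W), 8(W), 5(W) — all W, so L
n=14: →13(L), so W
n=15: →14(W), 12(W), 10(W), 7(W) — all W, so L
n=16: →15(L), so W
n=17: →16(W), 14(W), 12(W), 9(W) — all W, so L
n=18: →17(L), so W
n=19: →18(W), 16(W), 14(W), 11(W) — all W, so L
n=20: →19(L), so W
n=21: →13(L), so W
n=22: →19(L), so W
n=23: →15(L), so W
n=24: →19(L), so W
n=25: →17(L), so W
n=26: →25(W), 23(W), 21(W), 18(W) — all W, so L
n=27: →26(L), so W
n=28: →27(W), 25(W), 23(W), 20(W) — all W, so L
n=29: →28(L), so W
n=30: →29(W), 27(W), 25(W), 22(W) — all W, so L
n=31: →30(L), so W
n=32: →31(W), 29(W), 27(W), 24(W) — all W, so L
n=33: →32(L), so W
n=34: →26(L), so W
n=35: →32(L), so W
n=36: →28(L), so W
n=37: →32(L), so W
n=38: →30(L), so W
n=39: →38(W), 36(W), 34(W), 31(W) — all W, so L
n=40: →39(L), so W
n=41: →40(W), 38(W), 36(W), 33(W) — all W, so L
n=42: →41(L), so W
Reading off the rows marked L gives the requested list; there are 14 such values of n.

0, 2, 4, 6, 13, 15, 17, 19, 26, 28, 30, 32, 39, 41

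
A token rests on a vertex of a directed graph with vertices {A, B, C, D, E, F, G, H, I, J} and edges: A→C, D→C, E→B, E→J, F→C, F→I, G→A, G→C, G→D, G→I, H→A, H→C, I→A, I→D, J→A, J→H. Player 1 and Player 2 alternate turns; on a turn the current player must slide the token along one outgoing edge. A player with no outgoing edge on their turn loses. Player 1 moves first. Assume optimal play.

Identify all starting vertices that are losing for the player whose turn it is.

Work bottom-up. With no move the player to move loses. Otherwise the position is W if at least one move leads to an L position for the opponent, and L if every move leads to a W.
Every edge goes from a vertex to one that appears earlier in the order C, B, D, A, I, H, J, E, F, G, so processing vertices in that order labels each vertex after all of its successors.
C: no outgoing edge → L
B: no outgoing edge → L
D: reaches L-position C → W
A: reaches L-position C → W
I: only reaches A(W), D(W), all W → L
H: reaches L-position C → W
J: only reaches H(W), A(W), all W → L
E: reaches L-position J → W
F: reaches L-position I → W
G: reaches L-position I → W
The losing starting vertices are exactly the entries labelled L in this table (4 of them).

B, C, I, J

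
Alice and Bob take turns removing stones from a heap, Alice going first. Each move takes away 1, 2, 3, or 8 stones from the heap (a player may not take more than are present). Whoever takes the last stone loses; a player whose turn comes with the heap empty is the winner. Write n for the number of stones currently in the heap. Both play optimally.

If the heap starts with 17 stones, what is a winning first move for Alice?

Remove 3, leaving 14.

Compute win/loss labels from the base case upward. A position with no move is W. Any other position is W if it can reach an L in one move, else L.
n=0: no move; the opponent has just taken the last stone and therefore loses → W
n=1: →0(W) only, which is W, so L
n=2: →1(L), so W
n=3: →1(L), so W
n=4: →1(L), so W
n=5: →4(W), 3(W), 2(W) — all W, so L
n=6: →5(L), so W
n=7: →5(L), so W
n=8: →5(L), so W
n=9: →1(L), so W
n=10: →9(W), 8(W), 7(W), 2(W) — all W, so L
n=11: →10(L), so W
n=12: →10(L), so W
n=13: →10(L), so W
n=14: →13(W), 12(W), 11(W), 6(W) — all W, so L
n=15: →14(L), so W
n=16: →14(L), so W
n=17: →14(L), so W
From 17, the L positions reachable in one move are: 14.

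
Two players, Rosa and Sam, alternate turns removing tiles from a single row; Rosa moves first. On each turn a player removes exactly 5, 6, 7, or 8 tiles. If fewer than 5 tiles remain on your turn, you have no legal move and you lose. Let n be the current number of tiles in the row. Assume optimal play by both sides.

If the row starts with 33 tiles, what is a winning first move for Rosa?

Remove 5, leaving 28.

Work bottom-up. With no move the player to move loses. Otherwise the position is W if at least one move leads to an L position for the opponent, and L if every move leads to a W.
n=0: no move → L
n=1: no move → L
n=2: no move → L
n=3: no move → L
n=4: no move → L
n=5: reaches L-position 0 → W
n=6: reaches L-position 1 → W
n=7: reaches L-position 2 → W
n=8: reaches L-position 3 → W
n=9: reaches L-position 4 → W
n=10: reaches L-position 4 → W
n=11: reaches L-position 4 → W
n=12: reaches L-position 4 → W
n=13: only reaches 8(W), 7(W), 6(W), 5(W), all W → L
n=14: only reaches 9(W), 8(W), 7(W), 6(W), all W → L
n=15: only reaches 10(W), 9(W), 8(W), 7(W), all W → L
n=16: only reaches 11(W), 10(W), 9(W), 8(W), all W → L
n=17: only reaches 12(W), 11(W), 10(W), 9(W), all W → L
n=18: reaches L-position 13 → W
n=19: reaches L-position 14 → W
n=20: reaches L-position 15 → W
n=21: reaches L-position 16 → W
n=22: reaches L-position 17 → W
n=23: reaches L-position 17 → W
n=24: reaches L-position 17 → W
n=25: reaches L-position 17 → W
n=26: only reaches 21(W), 20(W), 19(W), 18(W), all W → L
n=27: only reaches 22(W), 21(W), 20(W), 19(W), all W → L
n=28: only reaches 23(W), 22(W), 21(W), 20(W), all W → L
n=29: only reaches 24(W), 23(W), 22(W), 21(W), all W → L
n=30: only reaches 25(W), 24(W), 23(W), 22(W), all W → L
n=31: reaches L-position 26 → W
n=32: reaches L-position 27 → W
n=33: reaches L-position 28 → W
From 33, the L positions reachable in one move are: 28, 27, 26. Any move reaching one of these is winning.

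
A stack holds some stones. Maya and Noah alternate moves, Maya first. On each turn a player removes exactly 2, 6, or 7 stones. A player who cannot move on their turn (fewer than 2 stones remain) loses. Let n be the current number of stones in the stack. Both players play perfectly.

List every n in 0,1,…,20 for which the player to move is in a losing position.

0, 1, 4, 5, 9, 13, 14, 17, 18

Work bottom-up. With no move the player to move loses. Otherwise the position is W if at least one move leads to an L position for the opponent, and L if every move leads to a W.
n=0: no move → L
n=1: no move → L
n=2: reaches L-position 0 → W
n=3: reaches L-position 1 → W
n=4: only reaches 2(W), which is W → L
n=5: only reaches 3(W), which is W → L
n=6: reaches L-position 4 → W
n=7: reaches L-position 5 → W
n=8: reaches L-position 1 → W
n=9: only reaches 7(W), 3(W), 2(W), all W → L
n=10: reaches L-position 4 → W
n=11: reaches L-position 9 → W
n=12: reaches L-position 5 → W
n=13: only reaches 11(W), 7(W), 6(W), all W → L
n=14: only reaches 12(W), 8(W), 7(W), all W → L
n=15: reaches L-position 13 → W
n=16: reaches L-position 14 → W
n=17: only reaches 15(W), 11(W), 10(W), all W → L
n=18: only reaches 16(W), 12(W), 11(W), all W → L
n=19: reaches L-position 17 → W
n=20: reaches L-position 18 → W
The losing starting values of n are exactly the entries labelled L in this table (9 of them).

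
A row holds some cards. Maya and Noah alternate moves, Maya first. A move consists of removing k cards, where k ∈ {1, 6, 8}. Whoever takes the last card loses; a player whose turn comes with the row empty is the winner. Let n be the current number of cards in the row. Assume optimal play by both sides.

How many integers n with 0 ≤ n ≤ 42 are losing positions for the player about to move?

Positions with no move are W. A position that does have a move is losing for the player to move precisely when every available move leads to a winning position for the opponent. Fill in the labels:
n=0: no move; the opponent has just taken the last card and therefore loses → W
n=1: L (sole option 0(W) is W)
n=2: W (go to 1, an L position)
n=3: L (sole option 2(W) is W)
n=4: W (go to 3, an L position)
n=5: L (sole option 4(W) is W)
n=6: W (go to 5, an L position)
n=7: W (go to 1, an L position)
n=8: L (options 7(W), 2(W), 0(W) are all W)
n=9: W (go to 8, an L position)
n=10: L (options 9(W), 4(W), 2(W) are all W)
n=11: W (go to 10, an L position)
n=12: L (options 11(W), 6(W), 4(W) are all W)
n=13: W (go to 12, an L position)
n=14: W (go to 8, an L position)
n=15: L (options 14(W), 9(W), 7(W) are all W)
n=16: W (go to 15, an L position)
n=17: L (options 16(W), 11(W), 9(W) are all W)
n=18: W (go to 17, an L position)
n=19: L (options 18(W), 13(W), 11(W) are all W)
n=20: W (go to 19, an L position)
n=21: W (go to 15, an L position)
n=22: L (options 21(W), 16(W), 14(W) are all W)
n=23: W (go to 22, an L position)
n=24: L (options 23(W), 18(W), 16(W) are all W)
n=25: W (go to 24, an L position)
n=26: L (options 25(W), 20(W), 18(W) are all W)
n=27: W (go to 26, an L position)
n=28: W (go to 22, an L position)
n=29: L (options 28(W), 23(W), 21(W) are all W)
n=30: W (go to 29, an L position)
n=31: L (options 30(W), 25(W), 23(W) are all W)
n=32: W (go to 31, an L position)
n=33: L (options 32(W), 27(W), 25(W) are all W)
n=34: W (go to 33, an L position)
n=35: W (go to 29, an L position)
n=36: L (options 35(W), 30(W), 28(W) are all W)
n=37: W (go to 36, an L position)
n=38: L (options 37(W), 32(W), 30(W) are all W)
n=39: W (go to 38, an L position)
n=40: L (options 39(W), 34(W), 32(W) are all W)
n=41: W (go to 40, an L position)
n=42: W (go to 36, an L position)
L entries with 0 ≤ n ≤ 42: n = 1, 3, 5, 8, 10, 12, 15, 17, 19, 22, 24, 26, 29, 31, 33, 36, 38, 40; that makes 18.

18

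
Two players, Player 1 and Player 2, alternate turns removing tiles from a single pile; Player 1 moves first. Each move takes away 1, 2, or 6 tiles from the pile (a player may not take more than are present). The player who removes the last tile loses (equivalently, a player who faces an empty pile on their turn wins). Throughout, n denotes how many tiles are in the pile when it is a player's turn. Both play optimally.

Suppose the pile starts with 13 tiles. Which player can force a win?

Player 1 wins.

Compute win/loss labels from the base case upward. A position with no move is W. Any other position is W if it can reach an L in one move, else L.
n=0: no move; the opponent has just taken the last tile and therefore loses → W
n=1: L (sole option 0(W) is W)
n=2: W (go to 1, an L position)
n=3: W (go to 1, an L position)
n=4: L (options 3(W), 2(W) are all W)
n=5: W (go to 4, an L position)
n=6: W (go to 4, an L position)
n=7: W (go to 1, an L position)
n=8: L (options 7(W), 6(W), 2(W) are all W)
n=9: W (go to 8, an L position)
n=10: W (go to 8, an L position)
n=11: L (options 10(W), 9(W), 5(W) are all W)
n=12: W (go to 11, an L position)
n=13: W (go to 11, an L position)
From 13 Player 1 can remove 2, leaving 11, reaching an L position.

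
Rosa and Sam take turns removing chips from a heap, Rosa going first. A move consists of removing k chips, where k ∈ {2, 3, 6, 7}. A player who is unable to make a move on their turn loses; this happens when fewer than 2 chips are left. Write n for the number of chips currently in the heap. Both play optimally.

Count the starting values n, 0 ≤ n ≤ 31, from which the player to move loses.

Classify positions by backward induction: terminal positions (no move available) are L. From any other position, the mover wins iff some move reaches an L.
n=0: no move → L
n=1: no move → L
n=2: reaches L-position 0 → W
n=3: reaches L-position 1 → W
n=4: reaches L-position 1 → W
n=5: only reaches 3(W), 2(W), all W → L
n=6: reaches L-position 0 → W
n=7: reaches L-position 5 → W
n=8: reaches L-position 5 → W
n=9: only reaches 7(W), 6(W), 3(W), 2(W), all W → L
n=10: only reaches 8(W), 7(W), 4(W), 3(W), all W → L
n=11: reaches L-position 9 → W
n=12: reaches L-position 10 → W
n=13: reaches L-position 10 → W
n=14: only reaches 12(W), 11(W), 8(W), 7(W), all W → L
n=15: reaches L-position 9 → W
n=16: reaches L-position 14 → W
n=17: reaches L-position 14 → W
n=18: only reaches 16(W), 15(W), 12(W), 11(W), all W → L
n=19: only reaches 17(W), 16(W), 13(W), 12(W), all W → L
n=20: reaches L-position 18 → W
n=21: reaches L-position 19 → W
n=22: reaches L-position 19 → W
n=23: only reaches 21(W), 20(W), 17(W), 16(W), all W → L
n=24: reaches L-position 18 → W
n=25: reaches L-position 23 → W
n=26: reaches L-position 23 → W
n=27: only reaches 25(W), 24(W), 21(W), 20(W), all W → L
n=28: only reaches 26(W), 25(W), 22(W), 21(W), all W → L
n=29: reaches L-position 27 → W
n=30: reaches L-position 28 → W
n=31: reaches L-position 28 → W
L entries with 0 ≤ n ≤ 31: n = 0, 1, 5, 9, 10, 14, 18, 19, 23, 27, 28; that makes 11.

11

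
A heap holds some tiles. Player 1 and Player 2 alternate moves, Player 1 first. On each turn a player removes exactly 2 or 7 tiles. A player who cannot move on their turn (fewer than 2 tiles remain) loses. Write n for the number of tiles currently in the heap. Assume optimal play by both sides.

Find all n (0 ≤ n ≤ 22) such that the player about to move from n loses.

0, 1, 4, 5, 9, 10, 13, 14, 18, 19, 22

Positions with no move are L. A position that does have a move is losing for the player to move precisely when every available move leads to a winning position for the opponent. Fill in the labels:
n=0: no move → L
n=1: no move → L
n=2: W (go to 0, an L position)
n=3: W (go to 1, an L position)
n=4: L (sole option 2(W) is W)
n=5: L (sole option 3(W) is W)
n=6: W (go to 4, an L position)
n=7: W (go to 5, an L position)
n=8: W (go to 1, an L position)
n=9: L (options 7(W), 2(W) are all W)
n=10: L (options 8(W), 3(W) are all W)
n=11: W (go to 9, an L position)
n=12: W (go to 10, an L position)
n=13: L (options 11(W), 6(W) are all W)
n=14: L (options 12(W), 7(W) are all W)
n=15: W (go to 13, an L position)
n=16: W (go to 14, an L position)
n=17: W (go to 10, an L position)
n=18: L (options 16(W), 11(W) are all W)
n=19: L (options 17(W), 12(W) are all W)
n=20: W (go to 18, an L position)
n=21: W (go to 19, an L position)
n=22: L (options 20(W), 15(W) are all W)
The losing starting values of n are exactly the entries labelled L in this table (11 of them).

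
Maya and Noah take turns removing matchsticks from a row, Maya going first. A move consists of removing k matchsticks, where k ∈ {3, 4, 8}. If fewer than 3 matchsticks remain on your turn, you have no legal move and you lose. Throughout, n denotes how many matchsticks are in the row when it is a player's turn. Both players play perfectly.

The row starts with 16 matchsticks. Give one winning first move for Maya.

Remove 3, leaving 13.

Use the standard recursion: the mover loses at a terminal position; elsewhere, the mover wins exactly when some move hands the opponent an L position.
n=0: no move → L
n=1: no move → L
n=2: no move → L
n=3: reaches L-position 0 → W
n=4: reaches L-position 1 → W
n=5: reaches L-position 2 → W
n=6: reaches L-position 2 → W
n=7: only reaches 4(W), 3(W), all W → L
n=8: reaches L-position 0 → W
n=9: reaches L-position 1 → W
n=10: reaches L-position 7 → W
n=11: reaches L-position 7 → W
n=12: only reaches 9(W), 8(W), 4(W), all W → L
n=13: only reaches 10(W), 9(W), 5(W), all W → L
n=14: only reaches 11(W), 10(W), 6(W), all W → L
n=15: reaches L-position 12 → W
n=16: reaches L-position 13 → W
From 16, the L positions reachable in one move are: 13, 12. Any move reaching one of these is winning.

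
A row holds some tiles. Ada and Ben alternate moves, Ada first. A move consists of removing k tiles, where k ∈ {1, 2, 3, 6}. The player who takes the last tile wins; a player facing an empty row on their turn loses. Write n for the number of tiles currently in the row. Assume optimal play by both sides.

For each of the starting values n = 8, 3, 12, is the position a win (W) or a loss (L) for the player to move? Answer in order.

8: L, 3: W, 12: L

Compute win/loss labels from the base case upward. A position with no move is L. Any other position is W if it can reach an L in one move, else L.
n=0: no move → L
n=1: can move to 0, which is L ⇒ W
n=2: can move to 0, which is L ⇒ W
n=3: can move to 0, which is L ⇒ W
n=4: moves to 3(W), 2(W), 1(W); every one is W ⇒ L
n=5: can move to 4, which is L ⇒ W
n=6: can move to 4, which is L ⇒ W
n=7: can move to 4, which is L ⇒ W
n=8: moves to 7(W), 6(W), 5(W), 2(W); every one is W ⇒ L
n=9: can move to 8, which is L ⇒ W
n=10: can move to 8, which is L ⇒ W
n=11: can move to 8, which is L ⇒ W
n=12: moves to 11(W), 10(W), 9(W), 6(W); every one is W ⇒ L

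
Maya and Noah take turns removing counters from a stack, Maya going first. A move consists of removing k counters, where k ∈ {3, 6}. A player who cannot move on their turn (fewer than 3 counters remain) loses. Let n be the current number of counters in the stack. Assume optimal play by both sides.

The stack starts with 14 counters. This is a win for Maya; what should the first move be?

Remove 3, leaving 11.

Positions with no move are L. A position that does have a move is losing for the player to move precisely when every available move leads to a winning position for the opponent. Fill in the labels:
n=0: no move → L
n=1: no move → L
n=2: no move → L
n=3: reaches L-position 0 → W
n=4: reaches L-position 1 → W
n=5: reaches L-position 2 → W
n=6: reaches L-position 0 → W
n=7: reaches L-position 1 → W
n=8: reaches L-position 2 → W
n=9: only reaches 6(W), 3(W), all W → L
n=10: only reaches 7(W), 4(W), all W → L
n=11: only reaches 8(W), 5(W), all W → L
n=12: reaches L-position 9 → W
n=13: reaches L-position 10 → W
n=14: reaches L-position 11 → W
From 14, the L positions reachable in one move are: 11.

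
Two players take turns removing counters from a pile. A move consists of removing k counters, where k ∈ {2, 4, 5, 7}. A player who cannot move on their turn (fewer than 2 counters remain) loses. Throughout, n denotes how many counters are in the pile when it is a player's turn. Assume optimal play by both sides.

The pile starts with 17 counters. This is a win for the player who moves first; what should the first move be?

Remove 7, leaving 10.

Positions with no move are L. A position that does have a move is losing for the player to move precisely when every available move leads to a winning position for the opponent. Fill in the labels:
n=0: no move → L
n=1: no move → L
n=2: W (go to 0, an L position)
n=3: W (go to 1, an L position)
n=4: W (go to 0, an L position)
n=5: W (go to 1, an L position)
n=6: W (go to 1, an L position)
n=7: W (go to 0, an L position)
n=8: W (go to 1, an L position)
n=9: L (options 7(W), 5(W), 4(W), 2(W) are all W)
n=10: L (options 8(W), 6(W), 5(W), 3(W) are all W)
n=11: W (go to 9, an L position)
n=12: W (go to 10, an L position)
n=13: W (go to 9, an L position)
n=14: W (go to 10, an L position)
n=15: W (go to 10, an L position)
n=16: W (go to 9, an L position)
n=17: W (go to 10, an L position)
From 17, the L positions reachable in one move are: 10.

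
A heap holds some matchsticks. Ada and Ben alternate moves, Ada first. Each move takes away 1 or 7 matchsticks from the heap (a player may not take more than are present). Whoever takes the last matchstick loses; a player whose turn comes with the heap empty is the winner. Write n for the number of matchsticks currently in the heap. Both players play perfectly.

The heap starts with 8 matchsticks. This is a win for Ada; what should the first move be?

Remove 1, leaving 7.

Positions with no move are W. A position that does have a move is losing for the player to move precisely when every available move leads to a winning position for the opponent. Fill in the labels:
n=0: no move; the opponent has just taken the last matchstick and therefore loses → W
n=1: the only move is to 0(W), a W ⇒ L
n=2: can move to 1, which is L ⇒ W
n=3: the only move is to 2(W), a W ⇒ L
n=4: can move to 3, which is L ⇒ W
n=5: the only move is to 4(W), a W ⇒ L
n=6: can move to 5, which is L ⇒ W
n=7: moves to 6(W), 0(W); every one is W ⇒ L
n=8: can move to 7, which is L ⇒ W
From 8, the L positions reachable in one move are: 7, 1. Any move reaching one of these is winning.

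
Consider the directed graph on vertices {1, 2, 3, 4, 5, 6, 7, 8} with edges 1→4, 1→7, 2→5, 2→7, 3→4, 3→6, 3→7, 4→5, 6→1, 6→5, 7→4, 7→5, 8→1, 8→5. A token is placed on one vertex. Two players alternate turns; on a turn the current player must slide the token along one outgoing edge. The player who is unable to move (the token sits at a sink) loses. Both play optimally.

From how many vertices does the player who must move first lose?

Use the standard recursion: the mover loses at a terminal position; elsewhere, the mover wins exactly when some move hands the opponent an L position.
Every edge goes from a vertex to one that appears earlier in the order 5, 4, 7, 1, 2, 6, 8, 3, so processing vertices in that order labels each vertex after all of its successors.
5: no outgoing edge → L
4: →5(L), so W
7: →5(L), so W
1: →7(W), 4(W) — all W, so L
2: →5(L), so W
6: →1(L), so W
8: →1(L), so W
3: →6(W), 7(W), 4(W) — all W, so L
The L vertices are 1, 3, 5; that is 3 in all.

3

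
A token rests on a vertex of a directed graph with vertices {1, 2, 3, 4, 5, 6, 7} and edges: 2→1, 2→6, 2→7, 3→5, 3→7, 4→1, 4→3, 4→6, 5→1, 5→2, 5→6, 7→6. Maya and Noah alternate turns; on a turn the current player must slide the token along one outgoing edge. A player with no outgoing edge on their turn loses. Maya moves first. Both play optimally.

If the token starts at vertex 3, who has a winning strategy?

Positions with no move are L. A position that does have a move is losing for the player to move precisely when every available move leads to a winning position for the opponent. Fill in the labels:
Every edge goes from a vertex to one that appears earlier in the order 6, 1, 7, 2, 5, 3, 4, so processing vertices in that order labels each vertex after all of its successors.
6: no outgoing edge → L
1: no outgoing edge → L
7: reaches L-position 6 → W
2: reaches L-position 1 → W
5: reaches L-position 1 → W
3: only reaches 5(W), 7(W), all W → L
4: reaches L-position 3 → W
The starting position 3 is L: whatever Maya does, the opponent receives a W position.

Noah wins.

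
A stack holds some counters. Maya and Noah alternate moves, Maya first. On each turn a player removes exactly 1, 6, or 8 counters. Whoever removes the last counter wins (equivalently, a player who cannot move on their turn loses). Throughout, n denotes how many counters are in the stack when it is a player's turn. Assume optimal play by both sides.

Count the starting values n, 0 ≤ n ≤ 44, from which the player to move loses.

20

Work bottom-up. With no move the player to move loses. Otherwise the position is W if at least one move leads to an L position for the opponent, and L if every move leads to a W.
n=0: no move → L
n=1: W (go to 0, an L position)
n=2: L (sole option 1(W) is W)
n=3: W (go to 2, an L position)
n=4: L (sole option 3(W) is W)
n=5: W (go to 4, an L position)
n=6: W (go to 0, an L position)
n=7: L (options 6(W), 1(W) are all W)
n=8: W (go to 7, an L position)
n=9: L (options 8(W), 3(W), 1(W) are all W)
n=10: W (go to 9, an L position)
n=11: L (options 10(W), 5(W), 3(W) are all W)
n=12: W (go to 11, an L position)
n=13: W (go to 7, an L position)
n=14: L (options 13(W), 8(W), 6(W) are all W)
n=15: W (go to 14, an L position)
n=16: L (options 15(W), 10(W), 8(W) are all W)
n=17: W (go to 16, an L position)
n=18: L (options 17(W), 12(W), 10(W) are all W)
n=19: W (go to 18, an L position)
n=20: W (go to 14, an L position)
n=21: L (options 20(W), 15(W), 13(W) are all W)
n=22: W (go to 21, an L position)
n=23: L (options 22(W), 17(W), 15(W) are all W)
n=24: W (go to 23, an L position)
n=25: L (options 24(W), 19(W), 17(W) are all W)
n=26: W (go to 25, an L position)
n=27: W (go to 21, an L position)
n=28: L (options 27(W), 22(W), 20(W) are all W)
n=29: W (go to 28, an L position)
n=30: L (options 29(W), 24(W), 22(W) are all W)
n=31: W (go to 30, an L position)
n=32: L (options 31(W), 26(W), 24(W) are all W)
n=33: W (go to 32, an L position)
n=34: W (go to 28, an L position)
n=35: L (options 34(W), 29(W), 27(W) are all W)
n=36: W (go to 35, an L position)
n=37: L (options 36(W), 31(W), 29(W) are all W)
n=38: W (go to 37, an L position)
n=39: L (options 38(W), 33(W), 31(W) are all W)
n=40: W (go to 39, an L position)
n=41: W (go to 35, an L position)
n=42: L (options 41(W), 36(W), 34(W) are all W)
n=43: W (go to 42, an L position)
n=44: L (options 43(W), 38(W), 36(W) are all W)
L entries with 0 ≤ n ≤ 44: n = 0, 2, 4, 7, 9, 11, 14, 16, 18, 21, 23, 25, 28, 30, 32, 35, 37, 39, 42, 44; that makes 20.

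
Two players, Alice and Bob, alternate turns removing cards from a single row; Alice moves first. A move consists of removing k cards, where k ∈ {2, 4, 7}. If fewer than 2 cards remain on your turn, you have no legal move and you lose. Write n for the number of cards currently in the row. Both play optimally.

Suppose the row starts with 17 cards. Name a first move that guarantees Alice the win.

Remove 2, leaving 15.

Use the standard recursion: the mover loses at a terminal position; elsewhere, the mover wins exactly when some move hands the opponent an L position.
n=0: no move → L
n=1: no move → L
n=2: W (go to 0, an L position)
n=3: W (go to 1, an L position)
n=4: W (go to 0, an L position)
n=5: W (go to 1, an L position)
n=6: L (options 4(W), 2(W) are all W)
n=7: W (go to 0, an L position)
n=8: W (go to 6, an L position)
n=9: L (options 7(W), 5(W), 2(W) are all W)
n=10: W (go to 6, an L position)
n=11: W (go to 9, an L position)
n=12: L (options 10(W), 8(W), 5(W) are all W)
n=13: W (go to 9, an L position)
n=14: W (go to 12, an L position)
n=15: L (options 13(W), 11(W), 8(W) are all W)
n=16: W (go to 12, an L position)
n=17: W (go to 15, an L position)
From 17, the L positions reachable in one move are: 15.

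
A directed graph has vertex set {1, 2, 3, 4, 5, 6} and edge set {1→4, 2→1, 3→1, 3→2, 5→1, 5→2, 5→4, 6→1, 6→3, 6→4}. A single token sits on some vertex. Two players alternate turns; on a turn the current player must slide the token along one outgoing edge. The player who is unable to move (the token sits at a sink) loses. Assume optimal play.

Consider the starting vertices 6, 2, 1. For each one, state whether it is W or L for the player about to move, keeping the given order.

Work bottom-up. With no move the player to move loses. Otherwise the position is W if at least one move leads to an L position for the opponent, and L if every move leads to a W.
Every edge goes from a vertex to one that appears earlier in the order 4, 1, 2, 3, 5, 6, so processing vertices in that order labels each vertex after all of its successors.
4: no outgoing edge → L
1: reaches L-position 4 → W
2: only reaches 1(W), which is W → L
3: reaches L-position 2 → W
5: reaches L-position 2 → W
6: reaches L-position 4 → W

6: W, 2: L, 1: W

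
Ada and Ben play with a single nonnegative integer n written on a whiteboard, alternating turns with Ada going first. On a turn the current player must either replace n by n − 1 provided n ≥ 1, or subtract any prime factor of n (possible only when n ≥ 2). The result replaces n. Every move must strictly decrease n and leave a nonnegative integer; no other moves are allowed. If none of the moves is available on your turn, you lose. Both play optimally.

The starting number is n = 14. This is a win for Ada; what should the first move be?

Move to 12.

Label each position W (a win for the player to move) or L (a loss). A position with no legal move is L; any other position is W exactly when some move reaches an L, and L when every move reaches a W.
n=0: no move → L
n=1: reaches L-position 0 → W
n=2: reaches L-position 0 → W
n=3: reaches L-position 0 → W
n=4: only reaches 2(W), 3(W), all W → L
n=5: reaches L-position 0 → W
n=6: reaches L-position 4 → W
n=7: reaches L-position 0 → W
n=8: only reaches 6(W), 7(W), all W → L
n=9: reaches L-position 8 → W
n=10: reaches L-position 8 → W
n=11: reaches L-position 0 → W
n=12: only reaches 9(W), 10(W), 11(W), all W → L
n=13: reaches L-position 0 → W
n=14: reaches L-position 12 → W
From 14, the L positions reachable in one move are: 12.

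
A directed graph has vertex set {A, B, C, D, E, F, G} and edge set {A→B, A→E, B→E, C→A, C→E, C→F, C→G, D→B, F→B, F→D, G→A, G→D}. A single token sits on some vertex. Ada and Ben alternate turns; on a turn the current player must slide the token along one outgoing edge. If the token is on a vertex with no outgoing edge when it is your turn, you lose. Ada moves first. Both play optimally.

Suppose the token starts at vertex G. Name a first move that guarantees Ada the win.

Move to D.

Use the standard recursion: the mover loses at a terminal position; elsewhere, the mover wins exactly when some move hands the opponent an L position.
Every edge goes from a vertex to one that appears earlier in the order E, B, A, D, F, G, C, so processing vertices in that order labels each vertex after all of its successors.
E: no outgoing edge → L
B: reaches L-position E → W
A: reaches L-position E → W
D: only reaches B(W), which is W → L
F: reaches L-position D → W
G: reaches L-position D → W
C: reaches L-position E → W
From G, the L positions reachable in one move are: D.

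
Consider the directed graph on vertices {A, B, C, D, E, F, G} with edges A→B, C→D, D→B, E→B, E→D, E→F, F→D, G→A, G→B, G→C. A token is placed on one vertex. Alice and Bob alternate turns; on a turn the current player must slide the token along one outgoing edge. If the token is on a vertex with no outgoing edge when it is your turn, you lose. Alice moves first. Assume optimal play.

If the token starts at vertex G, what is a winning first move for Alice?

Move to C.

Build the W/L table. Terminal = L. A non-terminal position is W if it has a move to some L; otherwise it is L.
Every edge goes from a vertex to one that appears earlier in the order B, D, F, C, E, A, G, so processing vertices in that order labels each vertex after all of its successors.
B: no outgoing edge → L
D: →B(L), so W
F: →D(W) only, which is W, so L
C: →D(W) only, which is W, so L
E: →F(L), so W
A: →B(L), so W
G: →C(L), so W
From G, the L positions reachable in one move are: C, B. Any move reaching one of these is winning.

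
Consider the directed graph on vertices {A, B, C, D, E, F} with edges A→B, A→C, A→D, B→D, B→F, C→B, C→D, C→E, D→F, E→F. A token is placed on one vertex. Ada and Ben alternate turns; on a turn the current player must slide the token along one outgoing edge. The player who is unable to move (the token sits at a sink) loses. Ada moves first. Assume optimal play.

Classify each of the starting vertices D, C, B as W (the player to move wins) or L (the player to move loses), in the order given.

D: W, C: L, B: W

Build the W/L table. Terminal = L. A non-terminal position is W if it has a move to some L; otherwise it is L.
Every edge goes from a vertex to one that appears earlier in the order F, D, B, E, C, A, so processing vertices in that order labels each vertex after all of its successors.
F: no outgoing edge → L
D: W (go to F, an L position)
B: W (go to F, an L position)
E: W (go to F, an L position)
C: L (options E(W), B(W), D(W) are all W)
A: W (go to C, an L position)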